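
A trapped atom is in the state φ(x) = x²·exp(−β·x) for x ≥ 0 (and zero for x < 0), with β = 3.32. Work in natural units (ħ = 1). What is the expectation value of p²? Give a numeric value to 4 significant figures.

3.674

p² φ = −ħ² d²φ/dx²; ⟨p²⟩ = −ħ² ∫ φ*·φ'' dx / ∫|φ|² dx.
Differentiate x²·exp(−β·x) with the product rule; every integrand then reduces to terms xʲ·e^(−2βx) on [0, ∞), with ∫₀^∞ xʲ·e^(−2βx) dx = j!/(2β)^(j+1).
State is unnormalized: ∫|φ|² dx = 0.0018594, and ∫φ*·(−ħ² φ'') dx = 0.0068317, so ⟨p²⟩ = 0.0068317 / 0.0018594.
⟨p²⟩ = 3.6741.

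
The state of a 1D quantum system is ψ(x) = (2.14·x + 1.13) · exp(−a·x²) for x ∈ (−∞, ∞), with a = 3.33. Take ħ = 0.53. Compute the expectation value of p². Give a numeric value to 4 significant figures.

p² ψ = −ħ² d²ψ/dx²; ⟨p²⟩ = −ħ² ∫ ψ*·ψ'' dx / ∫|ψ|² dx.
Expand each integrand as polynomial × e^(−2ax²) and use ∫x^(2j)·e^(−2ax²) dx = (2j−1)!!/(4a)^j · √(π/(2a)), odd powers → 0; here √(π/(2a)) = 0.68681. Differentiate with the product rule, d/dx e^(−ax²) = −2ax·e^(−ax²).
State is unnormalized: ∫|ψ|² dx = 1.1131, and ∫ψ*·(−ħ² ψ'') dx = 1.4830, so ⟨p²⟩ = 1.4830 / 1.1131.
⟨p²⟩ = 1.3323.

1.332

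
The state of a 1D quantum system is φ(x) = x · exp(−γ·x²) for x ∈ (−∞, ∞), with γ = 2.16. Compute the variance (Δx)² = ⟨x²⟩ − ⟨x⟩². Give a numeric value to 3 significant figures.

Compute ⟨x⟩ and ⟨x²⟩ separately, then (Δx)² = ⟨x²⟩ − ⟨x⟩².
Expand each integrand as polynomial × e^(−2γx²) and use ∫x^(2j)·e^(−2γx²) dx = (2j−1)!!/(4γ)^j · √(π/(2γ)), odd powers → 0; here √(π/(2γ)) = 0.85277.
Normalization: ∫|φ|² dx = 0.098700.
⟨x⟩ = 0.0000 and ⟨x²⟩ = 0.34722.
(Δx)² = 0.34722 − (0.0000)² = 0.34722.

0.347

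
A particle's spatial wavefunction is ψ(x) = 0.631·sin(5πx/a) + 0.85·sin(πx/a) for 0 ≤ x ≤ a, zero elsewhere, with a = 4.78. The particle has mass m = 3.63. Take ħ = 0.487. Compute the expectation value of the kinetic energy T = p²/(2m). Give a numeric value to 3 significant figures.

T = −(ħ²/2m) d²/dx², so ⟨T⟩ = −(ħ²/2m) ∫ ψ*·ψ'' dx / ∫|ψ|² dx; with m = 3.63.
d²/dx² sin(jπx/a) = −(jπ/a)²·sin(jπx/a); on 0 ≤ x ≤ a, ∫sin²(jπx/a) dx = a/2 and ∫sin(jπx/a)·sin(lπx/a) dx = 0 for j ≠ l, so only diagonal terms survive in ∫|ψ|² and ∫ψ·ψ″; ∫ψ·ψ′ dx = [ψ²/2] between the walls = 0.
State is unnormalized: ∫|ψ|² dx = 2.6784, and ∫ψ*·(−ħ²/2m · ψ'') dx = 0.36008, so ⟨T⟩ = 0.36008 / 2.6784.
⟨T⟩ = 0.13444.

0.134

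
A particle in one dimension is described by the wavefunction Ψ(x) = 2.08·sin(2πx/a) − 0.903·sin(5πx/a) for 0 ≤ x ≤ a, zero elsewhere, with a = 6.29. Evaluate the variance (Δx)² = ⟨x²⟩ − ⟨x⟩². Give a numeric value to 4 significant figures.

Compute ⟨x⟩ and ⟨x²⟩ separately, then (Δx)² = ⟨x²⟩ − ⟨x⟩².
On 0 ≤ x ≤ a (j ≠ l): ∫sin²(jπx/a) dx = a/2, ∫sin(jπx/a)·sin(lπx/a) dx = 0; diagonal moments ∫x·sin²(jπx/a) dx = a²/4, ∫x²·sin²(jπx/a) dx = a³·(1/6 − 1/(4j²π²)); cross terms ∫x·sin(jπx/a)·sin(lπx/a) dx = 0 for j + l even and −4jla²/(π²(j² − l²)²) for j + l odd, ∫x²·sin(jπx/a)·sin(lπx/a) dx = (−1)^(j+l)·4jla³/(π²(j² − l²)²); higher powers the same way via product-to-sum and parts.
Normalization: ∫|Ψ|² dx = 16.171.
⟨x⟩ = 3.2295 and ⟨x²⟩ = 13.285.
(Δx)² = 13.285 − (3.2295)² = 2.8555.

2.856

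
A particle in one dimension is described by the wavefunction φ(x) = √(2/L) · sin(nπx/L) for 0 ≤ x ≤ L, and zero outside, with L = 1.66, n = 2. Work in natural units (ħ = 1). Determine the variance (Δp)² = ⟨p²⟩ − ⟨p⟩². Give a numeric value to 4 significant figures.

Compute ⟨p⟩ and ⟨p²⟩ separately; (Δp)² = ⟨p²⟩ − ⟨p⟩².
d/dx sin(nπx/L) = (nπ/L)·cos(nπx/L) and d²/dx² sin(nπx/L) = −(nπ/L)²·sin(nπx/L); on 0 ≤ x ≤ L, ∫sin²(nπx/L) dx = L/2 and ∫sin(nπx/L)·cos(nπx/L) dx = 0.
⟨p⟩ = 0.0000 and ⟨p²⟩ = 14.327.
(Δp)² = 14.327 − (0.0000)² = 14.327.

14.33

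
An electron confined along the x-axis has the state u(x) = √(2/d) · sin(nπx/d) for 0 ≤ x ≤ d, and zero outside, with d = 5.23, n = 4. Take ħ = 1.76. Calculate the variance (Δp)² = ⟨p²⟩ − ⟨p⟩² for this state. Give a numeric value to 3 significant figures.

17.9

Compute ⟨p⟩ and ⟨p²⟩ separately; (Δp)² = ⟨p²⟩ − ⟨p⟩².
d/dx sin(nπx/d) = (nπ/d)·cos(nπx/d) and d²/dx² sin(nπx/d) = −(nπ/d)²·sin(nπx/d); on 0 ≤ x ≤ d, ∫sin²(nπx/d) dx = d/2 and ∫sin(nπx/d)·cos(nπx/d) dx = 0.
⟨p⟩ = 0.0000 and ⟨p²⟩ = 17.883.
(Δp)² = 17.883 − (0.0000)² = 17.883.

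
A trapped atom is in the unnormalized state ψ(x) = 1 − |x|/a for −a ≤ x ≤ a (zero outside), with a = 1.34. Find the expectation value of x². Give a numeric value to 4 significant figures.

⟨x²⟩ = ∫ x²·|ψ|² dx / ∫|ψ|² dx (integrals over the domain).
ψ is even, so ∫ over [−a, a] = 2∫₀ᵃ with ψ = 1 − x/a there: ∫₀ᵃ (1 − x/a)² dx = a/3, ∫₀ᵃ x²(1 − x/a)² dx = a³/30, ∫₀ᵃ x⁴(1 − x/a)² dx = a⁵/105.
State is unnormalized: ∫|ψ|² dx = 0.89333, and ∫ψ*·x²·ψ dx = 0.16041, so ⟨x²⟩ = 0.16041 / 0.89333.
⟨x²⟩ = 0.17956.

0.1796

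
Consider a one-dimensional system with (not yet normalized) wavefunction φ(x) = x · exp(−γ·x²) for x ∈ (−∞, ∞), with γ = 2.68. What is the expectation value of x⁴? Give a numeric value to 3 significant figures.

⟨x⁴⟩ = ∫ x⁴·|φ|² dx / ∫|φ|² dx (integrals over the domain).
Expand each integrand as polynomial × e^(−2γx²) and use ∫x^(2j)·e^(−2γx²) dx = (2j−1)!!/(4γ)^j · √(π/(2γ)), odd powers → 0; here √(π/(2γ)) = 0.76558.
State is unnormalized: ∫|φ|² dx = 0.071416, and ∫φ*·x⁴·φ dx = 0.0093218, so ⟨x⁴⟩ = 0.0093218 / 0.071416.
⟨x⁴⟩ = 0.13053.

0.131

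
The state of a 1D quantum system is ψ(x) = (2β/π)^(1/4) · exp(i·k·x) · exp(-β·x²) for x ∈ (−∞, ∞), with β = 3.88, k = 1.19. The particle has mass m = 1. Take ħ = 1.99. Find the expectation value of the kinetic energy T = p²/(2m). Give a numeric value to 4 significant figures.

10.49

T = −(ħ²/2m) d²/dx², so ⟨T⟩ = −(ħ²/2m) ∫ ψ*·ψ'' dx; with m = 1.
Gaussian moments: ∫x^(2j)·e^(−2βx²) dx = (2j−1)!!/(4β)^j · √(π/(2β)), odd powers integrate to 0; here √(π/(2β)) = 0.63627. Derivatives: ψ′ = (ik − 2βx)·ψ, ψ″ = ((ik − 2βx)² − 2β)·ψ; the odd-in-x pieces drop out.
⟨T⟩ = 10.487.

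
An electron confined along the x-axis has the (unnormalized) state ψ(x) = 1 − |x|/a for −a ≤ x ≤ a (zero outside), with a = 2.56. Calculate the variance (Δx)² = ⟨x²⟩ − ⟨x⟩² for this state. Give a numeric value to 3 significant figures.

Compute ⟨x⟩ and ⟨x²⟩ separately, then (Δx)² = ⟨x²⟩ − ⟨x⟩².
ψ is even, so ∫ over [−a, a] = 2∫₀ᵃ with ψ = 1 − x/a there: ∫₀ᵃ (1 − x/a)² dx = a/3, ∫₀ᵃ x²(1 − x/a)² dx = a³/30, ∫₀ᵃ x⁴(1 − x/a)² dx = a⁵/105.
Normalization: ∫|ψ|² dx = 1.7067.
⟨x⟩ = 0.0000 and ⟨x²⟩ = 0.65536.
(Δx)² = 0.65536 − (0.0000)² = 0.65536.

0.655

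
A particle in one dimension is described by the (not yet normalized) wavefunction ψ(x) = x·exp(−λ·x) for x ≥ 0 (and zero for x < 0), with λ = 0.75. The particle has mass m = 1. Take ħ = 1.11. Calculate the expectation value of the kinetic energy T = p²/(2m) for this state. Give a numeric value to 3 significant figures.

0.347

T = −(ħ²/2m) d²/dx², so ⟨T⟩ = −(ħ²/2m) ∫ ψ*·ψ'' dx / ∫|ψ|² dx; with m = 1.
Differentiate x·exp(−λ·x) with the product rule; every integrand then reduces to terms xʲ·e^(−2λx) on [0, ∞), with ∫₀^∞ xʲ·e^(−2λx) dx = j!/(2λ)^(j+1).
State is unnormalized: ∫|ψ|² dx = 0.59259, and ∫ψ*·(−ħ²/2m · ψ'') dx = 0.20535, so ⟨T⟩ = 0.20535 / 0.59259.
⟨T⟩ = 0.34653.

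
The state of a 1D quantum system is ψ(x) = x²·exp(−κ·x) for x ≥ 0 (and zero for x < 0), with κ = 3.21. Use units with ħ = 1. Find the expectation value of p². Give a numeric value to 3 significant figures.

3.43

p² ψ = −ħ² d²ψ/dx²; ⟨p²⟩ = −ħ² ∫ ψ*·ψ'' dx / ∫|ψ|² dx.
Differentiate x²·exp(−κ·x) with the product rule; every integrand then reduces to terms xʲ·e^(−2κx) on [0, ∞), with ∫₀^∞ xʲ·e^(−2κx) dx = j!/(2κ)^(j+1).
State is unnormalized: ∫|ψ|² dx = 0.0022006, and ∫ψ*·(−ħ² ψ'') dx = 0.0075583, so ⟨p²⟩ = 0.0075583 / 0.0022006.
⟨p²⟩ = 3.4347.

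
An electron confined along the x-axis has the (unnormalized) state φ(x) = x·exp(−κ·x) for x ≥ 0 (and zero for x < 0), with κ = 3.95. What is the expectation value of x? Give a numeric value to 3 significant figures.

0.380

⟨x⟩ = ∫ x·|φ|² dx / ∫|φ|² dx (integrals over the domain).
Every integrand reduces to terms xʲ·e^(−2κx) on [0, ∞); use ∫₀^∞ xʲ·e^(−2κx) dx = j!/(2κ)^(j+1).
State is unnormalized: ∫|φ|² dx = 0.0040565, and ∫φ*·x·φ dx = 0.0015404, so ⟨x⟩ = 0.0015404 / 0.0040565.
⟨x⟩ = 0.37975.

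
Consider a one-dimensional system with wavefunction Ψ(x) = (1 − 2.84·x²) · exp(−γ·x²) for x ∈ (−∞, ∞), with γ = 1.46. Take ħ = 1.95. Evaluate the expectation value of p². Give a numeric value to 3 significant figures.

p² Ψ = −ħ² d²Ψ/dx²; ⟨p²⟩ = −ħ² ∫ Ψ*·Ψ'' dx / ∫|Ψ|² dx.
Expand each integrand as polynomial × e^(−2γx²) and use ∫x^(2j)·e^(−2γx²) dx = (2j−1)!!/(4γ)^j · √(π/(2γ)), odd powers → 0; here √(π/(2γ)) = 1.0373. Differentiate with the product rule, d/dx e^(−γx²) = −2γx·e^(−γx²).
State is unnormalized: ∫|Ψ|² dx = 0.76431, and ∫Ψ*·(−ħ² Ψ'') dx = 20.892, so ⟨p²⟩ = 20.892 / 0.76431.
⟨p²⟩ = 27.334.

27.3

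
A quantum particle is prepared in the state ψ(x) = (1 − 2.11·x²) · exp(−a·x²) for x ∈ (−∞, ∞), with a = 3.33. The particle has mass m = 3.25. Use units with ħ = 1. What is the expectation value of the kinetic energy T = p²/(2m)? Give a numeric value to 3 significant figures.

1.01

T = −(ħ²/2m) d²/dx², so ⟨T⟩ = −(ħ²/2m) ∫ ψ*·ψ'' dx / ∫|ψ|² dx; with m = 3.25.
Expand each integrand as polynomial × e^(−2ax²) and use ∫x^(2j)·e^(−2ax²) dx = (2j−1)!!/(4a)^j · √(π/(2a)), odd powers → 0; here √(π/(2a)) = 0.68681. Differentiate with the product rule, d/dx e^(−ax²) = −2ax·e^(−ax²).
State is unnormalized: ∫|ψ|² dx = 0.52092, and ∫ψ*·(−ħ²/2m · ψ'') dx = 0.52514, so ⟨T⟩ = 0.52514 / 0.52092.
⟨T⟩ = 1.0081.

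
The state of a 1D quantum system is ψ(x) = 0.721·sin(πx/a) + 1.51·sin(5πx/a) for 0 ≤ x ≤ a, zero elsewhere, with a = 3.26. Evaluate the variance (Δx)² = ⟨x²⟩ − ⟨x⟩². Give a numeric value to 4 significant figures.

Compute ⟨x⟩ and ⟨x²⟩ separately, then (Δx)² = ⟨x²⟩ − ⟨x⟩².
On 0 ≤ x ≤ a (j ≠ l): ∫sin²(jπx/a) dx = a/2, ∫sin(jπx/a)·sin(lπx/a) dx = 0; diagonal moments ∫x·sin²(jπx/a) dx = a²/4, ∫x²·sin²(jπx/a) dx = a³·(1/6 − 1/(4j²π²)); cross terms ∫x·sin(jπx/a)·sin(lπx/a) dx = 0 for j + l even and −4jla²/(π²(j² − l²)²) for j + l odd, ∫x²·sin(jπx/a)·sin(lπx/a) dx = (−1)^(j+l)·4jla³/(π²(j² − l²)²); higher powers the same way via product-to-sum and parts.
Normalization: ∫|ψ|² dx = 4.5639.
⟨x⟩ = 1.6300 and ⟨x²⟩ = 3.4832.
(Δx)² = 3.4832 − (1.6300)² = 0.82629.

0.8263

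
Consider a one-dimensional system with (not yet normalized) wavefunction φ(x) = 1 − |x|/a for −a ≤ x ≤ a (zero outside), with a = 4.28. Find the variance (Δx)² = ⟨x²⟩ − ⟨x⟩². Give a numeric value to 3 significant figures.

Compute ⟨x⟩ and ⟨x²⟩ separately, then (Δx)² = ⟨x²⟩ − ⟨x⟩².
φ is even, so ∫ over [−a, a] = 2∫₀ᵃ with φ = 1 − x/a there: ∫₀ᵃ (1 − x/a)² dx = a/3, ∫₀ᵃ x²(1 − x/a)² dx = a³/30, ∫₀ᵃ x⁴(1 − x/a)² dx = a⁵/105.
Normalization: ∫|φ|² dx = 2.8533.
⟨x⟩ = 0.0000 and ⟨x²⟩ = 1.8318.
(Δx)² = 1.8318 − (0.0000)² = 1.8318.

1.83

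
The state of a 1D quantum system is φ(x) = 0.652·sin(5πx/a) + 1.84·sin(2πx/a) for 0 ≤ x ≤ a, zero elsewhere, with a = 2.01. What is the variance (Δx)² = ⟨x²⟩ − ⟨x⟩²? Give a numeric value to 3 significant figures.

0.290

Compute ⟨x⟩ and ⟨x²⟩ separately, then (Δx)² = ⟨x²⟩ − ⟨x⟩².
On 0 ≤ x ≤ a (j ≠ l): ∫sin²(jπx/a) dx = a/2, ∫sin(jπx/a)·sin(lπx/a) dx = 0; diagonal moments ∫x·sin²(jπx/a) dx = a²/4, ∫x²·sin²(jπx/a) dx = a³·(1/6 − 1/(4j²π²)); cross terms ∫x·sin(jπx/a)·sin(lπx/a) dx = 0 for j + l even and −4jla²/(π²(j² − l²)²) for j + l odd, ∫x²·sin(jπx/a)·sin(lπx/a) dx = (−1)^(j+l)·4jla³/(π²(j² − l²)²); higher powers the same way via product-to-sum and parts.
Normalization: ∫|φ|² dx = 3.8298.
⟨x⟩ = 0.98174 and ⟨x²⟩ = 1.2536.
(Δx)² = 1.2536 − (0.98174)² = 0.28976.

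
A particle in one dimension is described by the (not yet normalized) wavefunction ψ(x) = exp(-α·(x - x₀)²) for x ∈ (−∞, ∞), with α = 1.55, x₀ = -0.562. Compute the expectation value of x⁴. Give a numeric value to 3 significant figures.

0.483

⟨x⁴⟩ = ∫ x⁴·|ψ|² dx / ∫|ψ|² dx (integrals over the domain).
Gaussian moments (u = x − x₀): ∫u^(2j)·e^(−2αu²) du = (2j−1)!!/(4α)^j · √(π/(2α)), odd powers integrate to 0; here √(π/(2α)) = 1.0067.
State is unnormalized: ∫|ψ|² dx = 1.0067, and ∫ψ*·x⁴·ψ dx = 0.48669, so ⟨x⁴⟩ = 0.48669 / 1.0067.
⟨x⁴⟩ = 0.48346.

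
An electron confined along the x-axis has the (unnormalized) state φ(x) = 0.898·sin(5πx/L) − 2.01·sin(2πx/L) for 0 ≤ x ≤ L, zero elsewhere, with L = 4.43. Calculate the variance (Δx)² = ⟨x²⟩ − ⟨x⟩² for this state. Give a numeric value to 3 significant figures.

1.42

Compute ⟨x⟩ and ⟨x²⟩ separately, then (Δx)² = ⟨x²⟩ − ⟨x⟩².
On 0 ≤ x ≤ L (j ≠ l): ∫sin²(jπx/L) dx = L/2, ∫sin(jπx/L)·sin(lπx/L) dx = 0; diagonal moments ∫x·sin²(jπx/L) dx = L²/4, ∫x²·sin²(jπx/L) dx = L³·(1/6 − 1/(4j²π²)); cross terms ∫x·sin(jπx/L)·sin(lπx/L) dx = 0 for j + l even and −4jlL²/(π²(j² − l²)²) for j + l odd, ∫x²·sin(jπx/L)·sin(lπx/L) dx = (−1)^(j+l)·4jlL³/(π²(j² − l²)²); higher powers the same way via product-to-sum and parts.
Normalization: ∫|φ|² dx = 10.735.
⟨x⟩ = 2.2756 and ⟨x²⟩ = 6.5965.
(Δx)² = 6.5965 − (2.2756)² = 1.4179.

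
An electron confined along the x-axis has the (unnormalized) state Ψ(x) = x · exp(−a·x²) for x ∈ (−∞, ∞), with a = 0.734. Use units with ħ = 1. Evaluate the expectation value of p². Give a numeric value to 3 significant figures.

2.20

p² Ψ = −ħ² d²Ψ/dx²; ⟨p²⟩ = −ħ² ∫ Ψ*·Ψ'' dx / ∫|Ψ|² dx.
Expand each integrand as polynomial × e^(−2ax²) and use ∫x^(2j)·e^(−2ax²) dx = (2j−1)!!/(4a)^j · √(π/(2a)), odd powers → 0; here √(π/(2a)) = 1.4629. Differentiate with the product rule, d/dx e^(−ax²) = −2ax·e^(−ax²).
State is unnormalized: ∫|Ψ|² dx = 0.49826, and ∫Ψ*·(−ħ² Ψ'') dx = 1.0972, so ⟨p²⟩ = 1.0972 / 0.49826.
⟨p²⟩ = 2.2020.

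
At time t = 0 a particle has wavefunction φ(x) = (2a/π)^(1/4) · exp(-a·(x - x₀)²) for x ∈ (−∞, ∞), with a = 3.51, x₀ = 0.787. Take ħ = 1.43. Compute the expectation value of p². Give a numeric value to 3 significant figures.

p² φ = −ħ² d²φ/dx²; ⟨p²⟩ = −ħ² ∫ φ*·φ'' dx.
Gaussian moments (u = x − x₀): ∫u^(2j)·e^(−2au²) du = (2j−1)!!/(4a)^j · √(π/(2a)), odd powers integrate to 0; here √(π/(2a)) = 0.66897. Derivatives: d/dx e^(−au²) = −2au·e^(−au²), d²/dx² e^(−au²) = (4a²u² − 2a)·e^(−au²).
⟨p²⟩ = 7.1776.

7.18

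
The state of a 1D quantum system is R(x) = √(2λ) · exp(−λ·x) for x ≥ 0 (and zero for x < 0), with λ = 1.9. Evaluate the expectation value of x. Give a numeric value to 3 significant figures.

0.263

⟨x⟩ = ∫ x·|R|² dx (integrals over the domain).
Every integrand reduces to terms xʲ·e^(−2λx) on [0, ∞); use ∫₀^∞ xʲ·e^(−2λx) dx = j!/(2λ)^(j+1).
⟨x⟩ = 0.26316.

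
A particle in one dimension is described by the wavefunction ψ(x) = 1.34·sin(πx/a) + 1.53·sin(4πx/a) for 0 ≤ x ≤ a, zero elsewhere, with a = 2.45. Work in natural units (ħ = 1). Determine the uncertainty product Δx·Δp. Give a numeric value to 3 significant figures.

2.36

Δx = √(⟨x²⟩−⟨x⟩²), Δp = √(⟨p²⟩−⟨p⟩²).
On 0 ≤ x ≤ a (j ≠ l): ∫sin²(jπx/a) dx = a/2, ∫sin(jπx/a)·sin(lπx/a) dx = 0; diagonal moments ∫x·sin²(jπx/a) dx = a²/4, ∫x²·sin²(jπx/a) dx = a³·(1/6 − 1/(4j²π²)); cross terms ∫x·sin(jπx/a)·sin(lπx/a) dx = 0 for j + l even and −4jla²/(π²(j² − l²)²) for j + l odd, ∫x²·sin(jπx/a)·sin(lπx/a) dx = (−1)^(j+l)·4jla³/(π²(j² − l²)²); higher powers the same way via product-to-sum and parts. d²/dx² sin(jπx/a) = −(jπ/a)²·sin(jπx/a); on 0 ≤ x ≤ a, ∫sin²(jπx/a) dx = a/2 and ∫sin(jπx/a)·sin(lπx/a) dx = 0 for j ≠ l, so only diagonal terms survive in ∫|ψ|² and ∫ψ·ψ″; ∫ψ·ψ′ dx = [ψ²/2] between the walls = 0.
Normalization: ∫|ψ|² dx = 5.0672.
⟨x⟩ = 1.1900, ⟨x²⟩ = 1.7723 ⇒ Δx = 0.59685.
⟨p⟩ = 0.0000, ⟨p²⟩ = 15.602 ⇒ Δp = 3.9499.
Δx·Δp = 2.3575.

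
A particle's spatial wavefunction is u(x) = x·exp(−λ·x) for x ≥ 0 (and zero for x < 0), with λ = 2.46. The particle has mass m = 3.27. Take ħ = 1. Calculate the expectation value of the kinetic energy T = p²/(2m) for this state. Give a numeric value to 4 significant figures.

T = −(ħ²/2m) d²/dx², so ⟨T⟩ = −(ħ²/2m) ∫ u*·u'' dx / ∫|u|² dx; with m = 3.27.
Differentiate x·exp(−λ·x) with the product rule; every integrand then reduces to terms xʲ·e^(−2λx) on [0, ∞), with ∫₀^∞ xʲ·e^(−2λx) dx = j!/(2λ)^(j+1).
State is unnormalized: ∫|u|² dx = 0.016793, and ∫u*·(−ħ²/2m · u'') dx = 0.015539, so ⟨T⟩ = 0.015539 / 0.016793.
⟨T⟩ = 0.92532.

0.9253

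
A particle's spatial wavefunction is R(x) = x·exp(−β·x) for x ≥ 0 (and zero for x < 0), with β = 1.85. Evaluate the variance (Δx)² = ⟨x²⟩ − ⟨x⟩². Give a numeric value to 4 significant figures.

Compute ⟨x⟩ and ⟨x²⟩ separately, then (Δx)² = ⟨x²⟩ − ⟨x⟩².
Every integrand reduces to terms xʲ·e^(−2βx) on [0, ∞); use ∫₀^∞ xʲ·e^(−2βx) dx = j!/(2β)^(j+1).
Normalization: ∫|R|² dx = 0.039484.
⟨x⟩ = 0.81081 and ⟨x²⟩ = 0.87655.
(Δx)² = 0.87655 − (0.81081)² = 0.21914.

0.2191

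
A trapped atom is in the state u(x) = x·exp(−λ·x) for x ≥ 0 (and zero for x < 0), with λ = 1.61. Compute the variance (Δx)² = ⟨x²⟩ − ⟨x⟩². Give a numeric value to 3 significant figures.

Compute ⟨x⟩ and ⟨x²⟩ separately, then (Δx)² = ⟨x²⟩ − ⟨x⟩².
Every integrand reduces to terms xʲ·e^(−2λx) on [0, ∞); use ∫₀^∞ xʲ·e^(−2λx) dx = j!/(2λ)^(j+1).
Normalization: ∫|u|² dx = 0.059905.
⟨x⟩ = 0.93168 and ⟨x²⟩ = 1.1574.
(Δx)² = 1.1574 − (0.93168)² = 0.28934.

0.289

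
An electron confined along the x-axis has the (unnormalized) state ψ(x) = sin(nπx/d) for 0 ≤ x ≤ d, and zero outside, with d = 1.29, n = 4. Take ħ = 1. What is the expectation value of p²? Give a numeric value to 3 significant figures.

p² ψ = −ħ² d²ψ/dx²; ⟨p²⟩ = −ħ² ∫ ψ*·ψ'' dx / ∫|ψ|² dx.
d/dx sin(nπx/d) = (nπ/d)·cos(nπx/d) and d²/dx² sin(nπx/d) = −(nπ/d)²·sin(nπx/d); on 0 ≤ x ≤ d, ∫sin²(nπx/d) dx = d/2 and ∫sin(nπx/d)·cos(nπx/d) dx = 0.
State is unnormalized: ∫|ψ|² dx = 0.64500, and ∫ψ*·(−ħ² ψ'') dx = 61.207, so ⟨p²⟩ = 61.207 / 0.64500.
⟨p²⟩ = 94.894.

94.9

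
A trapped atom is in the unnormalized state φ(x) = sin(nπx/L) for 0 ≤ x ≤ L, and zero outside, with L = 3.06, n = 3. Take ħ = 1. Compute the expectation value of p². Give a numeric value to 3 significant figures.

p² φ = −ħ² d²φ/dx²; ⟨p²⟩ = −ħ² ∫ φ*·φ'' dx / ∫|φ|² dx.
d/dx sin(nπx/L) = (nπ/L)·cos(nπx/L) and d²/dx² sin(nπx/L) = −(nπ/L)²·sin(nπx/L); on 0 ≤ x ≤ L, ∫sin²(nπx/L) dx = L/2 and ∫sin(nπx/L)·cos(nπx/L) dx = 0.
State is unnormalized: ∫|φ|² dx = 1.5300, and ∫φ*·(−ħ² φ'') dx = 14.514, so ⟨p²⟩ = 14.514 / 1.5300.
⟨p²⟩ = 9.4864.

9.49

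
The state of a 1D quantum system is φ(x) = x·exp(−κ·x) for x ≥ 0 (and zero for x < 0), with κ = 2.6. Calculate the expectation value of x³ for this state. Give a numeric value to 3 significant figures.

0.427

⟨x³⟩ = ∫ x³·|φ|² dx / ∫|φ|² dx (integrals over the domain).
Every integrand reduces to terms xʲ·e^(−2κx) on [0, ∞); use ∫₀^∞ xʲ·e^(−2κx) dx = j!/(2κ)^(j+1).
State is unnormalized: ∫|φ|² dx = 0.014224, and ∫φ*·x³·φ dx = 0.0060696, so ⟨x³⟩ = 0.0060696 / 0.014224.
⟨x³⟩ = 0.42672.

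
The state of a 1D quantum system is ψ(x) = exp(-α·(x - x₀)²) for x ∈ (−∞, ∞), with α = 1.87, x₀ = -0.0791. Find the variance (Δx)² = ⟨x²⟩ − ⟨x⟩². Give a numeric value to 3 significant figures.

Compute ⟨x⟩ and ⟨x²⟩ separately, then (Δx)² = ⟨x²⟩ − ⟨x⟩².
Gaussian moments (u = x − x₀): ∫u^(2j)·e^(−2αu²) du = (2j−1)!!/(4α)^j · √(π/(2α)), odd powers integrate to 0; here √(π/(2α)) = 0.91651.
Normalization: ∫|ψ|² dx = 0.91651.
⟨x⟩ = -0.079100 and ⟨x²⟩ = 0.13995.
(Δx)² = 0.13995 − (-0.079100)² = 0.13369.

0.134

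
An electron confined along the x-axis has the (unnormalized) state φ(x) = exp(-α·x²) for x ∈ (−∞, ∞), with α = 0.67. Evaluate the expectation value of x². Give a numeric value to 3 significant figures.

⟨x²⟩ = ∫ x²·|φ|² dx / ∫|φ|² dx (integrals over the domain).
Gaussian moments: ∫x^(2j)·e^(−2αx²) dx = (2j−1)!!/(4α)^j · √(π/(2α)), odd powers integrate to 0; here √(π/(2α)) = 1.5312.
State is unnormalized: ∫|φ|² dx = 1.5312, and ∫φ*·x²·φ dx = 0.57133, so ⟨x²⟩ = 0.57133 / 1.5312.
⟨x²⟩ = 0.37313.

0.373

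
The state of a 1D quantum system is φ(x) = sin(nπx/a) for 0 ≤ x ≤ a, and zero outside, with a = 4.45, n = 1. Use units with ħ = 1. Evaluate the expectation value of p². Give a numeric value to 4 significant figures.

p² φ = −ħ² d²φ/dx²; ⟨p²⟩ = −ħ² ∫ φ*·φ'' dx / ∫|φ|² dx.
d/dx sin(nπx/a) = (nπ/a)·cos(nπx/a) and d²/dx² sin(nπx/a) = −(nπ/a)²·sin(nπx/a); on 0 ≤ x ≤ a, ∫sin²(nπx/a) dx = a/2 and ∫sin(nπx/a)·cos(nπx/a) dx = 0.
State is unnormalized: ∫|φ|² dx = 2.2250, and ∫φ*·(−ħ² φ'') dx = 1.1089, so ⟨p²⟩ = 1.1089 / 2.2250.
⟨p²⟩ = 0.49840.

0.4984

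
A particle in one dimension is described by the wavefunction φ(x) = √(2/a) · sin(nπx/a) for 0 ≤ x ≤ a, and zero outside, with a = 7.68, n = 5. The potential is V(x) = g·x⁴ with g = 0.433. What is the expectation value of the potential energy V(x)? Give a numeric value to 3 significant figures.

295.

⟨V⟩ = ∫ V(x)·|φ|² dx.
With sin²θ = (1 − cos2θ)/2 on 0 ≤ x ≤ a: ∫sin²(nπx/a) dx = a/2, ∫x·sin²(nπx/a) dx = a²/4, ∫x²·sin²(nπx/a) dx = a³·(1/6 − 1/(4n²π²)); higher powers xᵏ the same way, integrating xᵏ·cos(2nπx/a) by parts.
⟨V⟩ = 295.21.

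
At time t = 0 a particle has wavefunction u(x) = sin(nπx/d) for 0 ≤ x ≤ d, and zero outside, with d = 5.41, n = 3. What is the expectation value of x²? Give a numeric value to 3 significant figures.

⟨x²⟩ = ∫ x²·|u|² dx / ∫|u|² dx (integrals over the domain).
With sin²θ = (1 − cos2θ)/2 on 0 ≤ x ≤ d: ∫sin²(nπx/d) dx = d/2, ∫x·sin²(nπx/d) dx = d²/4, ∫x²·sin²(nπx/d) dx = d³·(1/6 − 1/(4n²π²)); higher powers xᵏ the same way, integrating xᵏ·cos(2nπx/d) by parts.
State is unnormalized: ∫|u|² dx = 2.7050, and ∫u*·x²·u dx = 25.944, so ⟨x²⟩ = 25.944 / 2.7050.
⟨x²⟩ = 9.5913.

9.59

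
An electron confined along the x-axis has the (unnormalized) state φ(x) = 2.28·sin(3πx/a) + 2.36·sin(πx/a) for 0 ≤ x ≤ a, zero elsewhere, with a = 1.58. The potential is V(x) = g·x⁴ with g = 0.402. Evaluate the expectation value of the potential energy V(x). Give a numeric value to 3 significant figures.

0.530

⟨V⟩ = ∫ V(x)·|φ|² dx / ∫|φ|² dx.
On 0 ≤ x ≤ a (j ≠ l): ∫sin²(jπx/a) dx = a/2, ∫sin(jπx/a)·sin(lπx/a) dx = 0; diagonal moments ∫x·sin²(jπx/a) dx = a²/4, ∫x²·sin²(jπx/a) dx = a³·(1/6 − 1/(4j²π²)); cross terms ∫x·sin(jπx/a)·sin(lπx/a) dx = 0 for j + l even and −4jla²/(π²(j² − l²)²) for j + l odd, ∫x²·sin(jπx/a)·sin(lπx/a) dx = (−1)^(j+l)·4jla³/(π²(j² − l²)²); higher powers the same way via product-to-sum and parts.
State is unnormalized: ∫|φ|² dx = 8.5067, and ∫φ*·V(x)·φ dx = 4.5124, so ⟨V⟩ = 4.5124 / 8.5067.
⟨V⟩ = 0.53045.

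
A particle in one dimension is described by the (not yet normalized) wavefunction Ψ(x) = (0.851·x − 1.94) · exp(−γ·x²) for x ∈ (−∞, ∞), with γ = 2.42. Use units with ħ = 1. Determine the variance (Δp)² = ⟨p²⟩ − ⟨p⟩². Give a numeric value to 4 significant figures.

Compute ⟨p⟩ and ⟨p²⟩ separately; (Δp)² = ⟨p²⟩ − ⟨p⟩².
Expand each integrand as polynomial × e^(−2γx²) and use ∫x^(2j)·e^(−2γx²) dx = (2j−1)!!/(4γ)^j · √(π/(2γ)), odd powers → 0; here √(π/(2γ)) = 0.80566. Differentiate with the product rule, d/dx e^(−γx²) = −2γx·e^(−γx²).
Normalization: ∫|Ψ|² dx = 3.0925.
⟨p⟩ = 0.0000 and ⟨p²⟩ = 2.5143.
(Δp)² = 2.5143 − (0.0000)² = 2.5143.

2.514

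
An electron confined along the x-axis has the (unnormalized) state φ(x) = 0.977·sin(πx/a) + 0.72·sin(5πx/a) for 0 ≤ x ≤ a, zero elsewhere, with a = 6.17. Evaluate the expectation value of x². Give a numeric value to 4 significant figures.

⟨x²⟩ = ∫ x²·|φ|² dx / ∫|φ|² dx (integrals over the domain).
On 0 ≤ x ≤ a (j ≠ l): ∫sin²(jπx/a) dx = a/2, ∫sin(jπx/a)·sin(lπx/a) dx = 0; diagonal moments ∫x·sin²(jπx/a) dx = a²/4, ∫x²·sin²(jπx/a) dx = a³·(1/6 − 1/(4j²π²)); cross terms ∫x·sin(jπx/a)·sin(lπx/a) dx = 0 for j + l even and −4jla²/(π²(j² − l²)²) for j + l odd, ∫x²·sin(jπx/a)·sin(lπx/a) dx = (−1)^(j+l)·4jla³/(π²(j² − l²)²); higher powers the same way via product-to-sum and parts.
State is unnormalized: ∫|φ|² dx = 4.5440, and ∫φ*·x²·φ dx = 53.022, so ⟨x²⟩ = 53.022 / 4.5440.
⟨x²⟩ = 11.669.

11.67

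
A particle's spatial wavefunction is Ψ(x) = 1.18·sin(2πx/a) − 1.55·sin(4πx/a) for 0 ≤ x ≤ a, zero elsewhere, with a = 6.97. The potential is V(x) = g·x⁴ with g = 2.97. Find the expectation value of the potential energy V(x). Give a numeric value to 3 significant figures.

⟨V⟩ = ∫ V(x)·|Ψ|² dx / ∫|Ψ|² dx.
On 0 ≤ x ≤ a (j ≠ l): ∫sin²(jπx/a) dx = a/2, ∫sin(jπx/a)·sin(lπx/a) dx = 0; diagonal moments ∫x·sin²(jπx/a) dx = a²/4, ∫x²·sin²(jπx/a) dx = a³·(1/6 − 1/(4j²π²)); cross terms ∫x·sin(jπx/a)·sin(lπx/a) dx = 0 for j + l even and −4jla²/(π²(j² − l²)²) for j + l odd, ∫x²·sin(jπx/a)·sin(lπx/a) dx = (−1)^(j+l)·4jla³/(π²(j² − l²)²); higher powers the same way via product-to-sum and parts.
State is unnormalized: ∫|Ψ|² dx = 13.225, and ∫Ψ*·V(x)·Ψ dx = 10655., so ⟨V⟩ = 10655. / 13.225.
⟨V⟩ = 805.63.

806.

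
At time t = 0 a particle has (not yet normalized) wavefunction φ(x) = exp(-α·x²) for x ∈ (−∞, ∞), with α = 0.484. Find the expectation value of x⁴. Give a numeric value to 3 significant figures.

0.800

⟨x⁴⟩ = ∫ x⁴·|φ|² dx / ∫|φ|² dx (integrals over the domain).
Gaussian moments: ∫x^(2j)·e^(−2αx²) dx = (2j−1)!!/(4α)^j · √(π/(2α)), odd powers integrate to 0; here √(π/(2α)) = 1.8015.
State is unnormalized: ∫|φ|² dx = 1.8015, and ∫φ*·x⁴·φ dx = 1.4419, so ⟨x⁴⟩ = 1.4419 / 1.8015.
⟨x⁴⟩ = 0.80041.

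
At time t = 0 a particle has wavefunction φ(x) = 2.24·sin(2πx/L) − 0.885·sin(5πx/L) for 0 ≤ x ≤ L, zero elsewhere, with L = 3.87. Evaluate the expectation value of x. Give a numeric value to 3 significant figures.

⟨x⟩ = ∫ x·|φ|² dx / ∫|φ|² dx (integrals over the domain).
On 0 ≤ x ≤ L (j ≠ l): ∫sin²(jπx/L) dx = L/2, ∫sin(jπx/L)·sin(lπx/L) dx = 0; diagonal moments ∫x·sin²(jπx/L) dx = L²/4, ∫x²·sin²(jπx/L) dx = L³·(1/6 − 1/(4j²π²)); cross terms ∫x·sin(jπx/L)·sin(lπx/L) dx = 0 for j + l even and −4jlL²/(π²(j² − l²)²) for j + l odd, ∫x²·sin(jπx/L)·sin(lπx/L) dx = (−1)^(j+l)·4jlL³/(π²(j² − l²)²); higher powers the same way via product-to-sum and parts.
State is unnormalized: ∫|φ|² dx = 11.225, and ∫φ*·x·φ dx = 22.265, so ⟨x⟩ = 22.265 / 11.225.
⟨x⟩ = 1.9836.

1.98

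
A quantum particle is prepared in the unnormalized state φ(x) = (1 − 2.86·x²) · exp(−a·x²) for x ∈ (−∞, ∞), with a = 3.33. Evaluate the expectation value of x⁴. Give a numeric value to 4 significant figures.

⟨x⁴⟩ = ∫ x⁴·|φ|² dx / ∫|φ|² dx (integrals over the domain).
Expand each integrand as polynomial × e^(−2ax²) and use ∫x^(2j)·e^(−2ax²) dx = (2j−1)!!/(4a)^j · √(π/(2a)), odd powers → 0; here √(π/(2a)) = 0.68681.
State is unnormalized: ∫|φ|² dx = 0.48687, and ∫φ*·x⁴·φ dx = 0.0054168, so ⟨x⁴⟩ = 0.0054168 / 0.48687.
⟨x⁴⟩ = 0.011126.

0.01113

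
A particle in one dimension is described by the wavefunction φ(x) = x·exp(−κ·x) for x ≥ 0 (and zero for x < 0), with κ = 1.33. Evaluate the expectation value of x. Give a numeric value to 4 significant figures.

1.128

⟨x⟩ = ∫ x·|φ|² dx / ∫|φ|² dx (integrals over the domain).
Every integrand reduces to terms xʲ·e^(−2κx) on [0, ∞); use ∫₀^∞ xʲ·e^(−2κx) dx = j!/(2κ)^(j+1).
State is unnormalized: ∫|φ|² dx = 0.10626, and ∫φ*·x·φ dx = 0.11985, so ⟨x⟩ = 0.11985 / 0.10626.
⟨x⟩ = 1.1278.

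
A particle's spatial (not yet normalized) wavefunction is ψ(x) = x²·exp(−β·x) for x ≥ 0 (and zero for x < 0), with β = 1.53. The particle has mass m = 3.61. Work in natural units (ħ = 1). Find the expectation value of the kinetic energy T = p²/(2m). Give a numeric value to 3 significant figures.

T = −(ħ²/2m) d²/dx², so ⟨T⟩ = −(ħ²/2m) ∫ ψ*·ψ'' dx / ∫|ψ|² dx; with m = 3.61.
Differentiate x²·exp(−β·x) with the product rule; every integrand then reduces to terms xʲ·e^(−2βx) on [0, ∞), with ∫₀^∞ xʲ·e^(−2βx) dx = j!/(2β)^(j+1).
State is unnormalized: ∫|ψ|² dx = 0.089455, and ∫ψ*·(−ħ²/2m · ψ'') dx = 0.0096678, so ⟨T⟩ = 0.0096678 / 0.089455.
⟨T⟩ = 0.10807.

0.108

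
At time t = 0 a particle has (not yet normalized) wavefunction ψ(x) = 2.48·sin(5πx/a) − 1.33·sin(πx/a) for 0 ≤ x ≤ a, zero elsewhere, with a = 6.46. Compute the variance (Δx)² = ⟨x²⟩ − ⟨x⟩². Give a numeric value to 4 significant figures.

2.695

Compute ⟨x⟩ and ⟨x²⟩ separately, then (Δx)² = ⟨x²⟩ − ⟨x⟩².
On 0 ≤ x ≤ a (j ≠ l): ∫sin²(jπx/a) dx = a/2, ∫sin(jπx/a)·sin(lπx/a) dx = 0; diagonal moments ∫x·sin²(jπx/a) dx = a²/4, ∫x²·sin²(jπx/a) dx = a³·(1/6 − 1/(4j²π²)); cross terms ∫x·sin(jπx/a)·sin(lπx/a) dx = 0 for j + l even and −4jla²/(π²(j² − l²)²) for j + l odd, ∫x²·sin(jπx/a)·sin(lπx/a) dx = (−1)^(j+l)·4jla³/(π²(j² − l²)²); higher powers the same way via product-to-sum and parts.
Normalization: ∫|ψ|² dx = 25.579.
⟨x⟩ = 3.2300 and ⟨x²⟩ = 13.128.
(Δx)² = 13.128 − (3.2300)² = 2.6951.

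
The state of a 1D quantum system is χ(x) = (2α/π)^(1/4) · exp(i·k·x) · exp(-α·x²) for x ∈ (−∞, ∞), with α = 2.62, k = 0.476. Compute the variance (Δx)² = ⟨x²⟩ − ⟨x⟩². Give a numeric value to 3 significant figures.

Compute ⟨x⟩ and ⟨x²⟩ separately, then (Δx)² = ⟨x²⟩ − ⟨x⟩².
Gaussian moments: ∫x^(2j)·e^(−2αx²) dx = (2j−1)!!/(4α)^j · √(π/(2α)), odd powers integrate to 0; here √(π/(2α)) = 0.77430.
⟨x⟩ = 0.0000 and ⟨x²⟩ = 0.095420.
(Δx)² = 0.095420 − (0.0000)² = 0.095420.

0.0954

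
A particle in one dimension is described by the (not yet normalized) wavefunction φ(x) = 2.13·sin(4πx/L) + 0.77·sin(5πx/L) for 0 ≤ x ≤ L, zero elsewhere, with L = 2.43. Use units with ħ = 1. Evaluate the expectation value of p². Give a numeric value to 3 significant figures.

28.5

p² φ = −ħ² d²φ/dx²; ⟨p²⟩ = −ħ² ∫ φ*·φ'' dx / ∫|φ|² dx.
d²/dx² sin(jπx/L) = −(jπ/L)²·sin(jπx/L); on 0 ≤ x ≤ L, ∫sin²(jπx/L) dx = L/2 and ∫sin(jπx/L)·sin(lπx/L) dx = 0 for j ≠ l, so only diagonal terms survive in ∫|φ|² and ∫φ·φ″; ∫φ·φ′ dx = [φ²/2] between the walls = 0.
State is unnormalized: ∫|φ|² dx = 6.2327, and ∫φ*·(−ħ² φ'') dx = 177.52, so ⟨p²⟩ = 177.52 / 6.2327.
⟨p²⟩ = 28.481.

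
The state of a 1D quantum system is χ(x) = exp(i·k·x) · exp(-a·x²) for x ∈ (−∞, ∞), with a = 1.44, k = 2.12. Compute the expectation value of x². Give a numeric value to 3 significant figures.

0.174

⟨x²⟩ = ∫ x²·|χ|² dx / ∫|χ|² dx (integrals over the domain).
Gaussian moments: ∫x^(2j)·e^(−2ax²) dx = (2j−1)!!/(4a)^j · √(π/(2a)), odd powers integrate to 0; here √(π/(2a)) = 1.0444.
State is unnormalized: ∫|χ|² dx = 1.0444, and ∫χ*·x²·χ dx = 0.18132, so ⟨x²⟩ = 0.18132 / 1.0444.
⟨x²⟩ = 0.17361.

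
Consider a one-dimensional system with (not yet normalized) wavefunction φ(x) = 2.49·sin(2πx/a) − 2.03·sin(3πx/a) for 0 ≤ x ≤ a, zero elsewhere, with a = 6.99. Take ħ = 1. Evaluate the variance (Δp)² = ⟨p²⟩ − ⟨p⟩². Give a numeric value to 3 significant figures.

1.21

Compute ⟨p⟩ and ⟨p²⟩ separately; (Δp)² = ⟨p²⟩ − ⟨p⟩².
d²/dx² sin(jπx/a) = −(jπ/a)²·sin(jπx/a); on 0 ≤ x ≤ a, ∫sin²(jπx/a) dx = a/2 and ∫sin(jπx/a)·sin(lπx/a) dx = 0 for j ≠ l, so only diagonal terms survive in ∫|φ|² and ∫φ·φ″; ∫φ·φ′ dx = [φ²/2] between the walls = 0.
Normalization: ∫|φ|² dx = 36.072.
⟨p⟩ = 0.0000 and ⟨p²⟩ = 1.2112.
(Δp)² = 1.2112 − (0.0000)² = 1.2112.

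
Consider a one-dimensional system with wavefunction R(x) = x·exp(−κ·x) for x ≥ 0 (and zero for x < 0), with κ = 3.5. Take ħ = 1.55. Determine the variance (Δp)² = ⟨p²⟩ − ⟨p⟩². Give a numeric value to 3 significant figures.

Compute ⟨p⟩ and ⟨p²⟩ separately; (Δp)² = ⟨p²⟩ − ⟨p⟩².
Differentiate x·exp(−κ·x) with the product rule; every integrand then reduces to terms xʲ·e^(−2κx) on [0, ∞), with ∫₀^∞ xʲ·e^(−2κx) dx = j!/(2κ)^(j+1).
Normalization: ∫|R|² dx = 0.0058309.
⟨p⟩ = 0.0000 and ⟨p²⟩ = 29.431.
(Δp)² = 29.431 − (0.0000)² = 29.431.

29.4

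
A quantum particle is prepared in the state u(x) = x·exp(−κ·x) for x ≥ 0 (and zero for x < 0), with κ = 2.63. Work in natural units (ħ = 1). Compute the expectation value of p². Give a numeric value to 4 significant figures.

p² u = −ħ² d²u/dx²; ⟨p²⟩ = −ħ² ∫ u*·u'' dx / ∫|u|² dx.
Differentiate x·exp(−κ·x) with the product rule; every integrand then reduces to terms xʲ·e^(−2κx) on [0, ∞), with ∫₀^∞ xʲ·e^(−2κx) dx = j!/(2κ)^(j+1).
State is unnormalized: ∫|u|² dx = 0.013743, and ∫u*·(−ħ² u'') dx = 0.095057, so ⟨p²⟩ = 0.095057 / 0.013743.
⟨p²⟩ = 6.9169.

6.917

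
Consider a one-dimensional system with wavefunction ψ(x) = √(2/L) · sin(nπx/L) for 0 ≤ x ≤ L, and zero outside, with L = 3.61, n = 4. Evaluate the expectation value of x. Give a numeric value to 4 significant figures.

⟨x⟩ = ∫ x·|ψ|² dx (integrals over the domain).
With sin²θ = (1 − cos2θ)/2 on 0 ≤ x ≤ L: ∫sin²(nπx/L) dx = L/2, ∫x·sin²(nπx/L) dx = L²/4, ∫x²·sin²(nπx/L) dx = L³·(1/6 − 1/(4n²π²)); higher powers xᵏ the same way, integrating xᵏ·cos(2nπx/L) by parts.
⟨x⟩ = 1.8050.

1.805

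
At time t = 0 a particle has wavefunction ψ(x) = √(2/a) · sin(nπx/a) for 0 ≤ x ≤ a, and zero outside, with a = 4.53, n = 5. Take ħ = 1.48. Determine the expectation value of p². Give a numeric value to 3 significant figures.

26.3

p² ψ = −ħ² d²ψ/dx²; ⟨p²⟩ = −ħ² ∫ ψ*·ψ'' dx.
d/dx sin(nπx/a) = (nπ/a)·cos(nπx/a) and d²/dx² sin(nπx/a) = −(nπ/a)²·sin(nπx/a); on 0 ≤ x ≤ a, ∫sin²(nπx/a) dx = a/2 and ∫sin(nπx/a)·cos(nπx/a) dx = 0.
⟨p²⟩ = 26.337.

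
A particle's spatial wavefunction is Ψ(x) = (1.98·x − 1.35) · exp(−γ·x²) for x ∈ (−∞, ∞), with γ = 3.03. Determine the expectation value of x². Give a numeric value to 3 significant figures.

0.107

⟨x²⟩ = ∫ x²·|Ψ|² dx / ∫|Ψ|² dx (integrals over the domain).
Expand each integrand as polynomial × e^(−2γx²) and use ∫x^(2j)·e^(−2γx²) dx = (2j−1)!!/(4γ)^j · √(π/(2γ)), odd powers → 0; here √(π/(2γ)) = 0.72001.
State is unnormalized: ∫|Ψ|² dx = 1.5451, and ∫Ψ*·x²·Ψ dx = 0.16592, so ⟨x²⟩ = 0.16592 / 1.5451.
⟨x²⟩ = 0.10738.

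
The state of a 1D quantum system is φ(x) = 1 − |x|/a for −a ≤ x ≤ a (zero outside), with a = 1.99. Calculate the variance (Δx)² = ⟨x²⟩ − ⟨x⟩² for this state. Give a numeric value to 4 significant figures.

Compute ⟨x⟩ and ⟨x²⟩ separately, then (Δx)² = ⟨x²⟩ − ⟨x⟩².
φ is even, so ∫ over [−a, a] = 2∫₀ᵃ with φ = 1 − x/a there: ∫₀ᵃ (1 − x/a)² dx = a/3, ∫₀ᵃ x²(1 − x/a)² dx = a³/30, ∫₀ᵃ x⁴(1 − x/a)² dx = a⁵/105.
Normalization: ∫|φ|² dx = 1.3267.
⟨x⟩ = 0.0000 and ⟨x²⟩ = 0.39601.
(Δx)² = 0.39601 − (0.0000)² = 0.39601.

0.3960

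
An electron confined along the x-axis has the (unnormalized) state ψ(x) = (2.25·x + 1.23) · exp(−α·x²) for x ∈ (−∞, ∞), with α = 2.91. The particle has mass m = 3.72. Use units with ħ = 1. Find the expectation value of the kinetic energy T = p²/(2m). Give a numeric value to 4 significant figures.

0.5658

T = −(ħ²/2m) d²/dx², so ⟨T⟩ = −(ħ²/2m) ∫ ψ*·ψ'' dx / ∫|ψ|² dx; with m = 3.72.
Expand each integrand as polynomial × e^(−2αx²) and use ∫x^(2j)·e^(−2αx²) dx = (2j−1)!!/(4α)^j · √(π/(2α)), odd powers → 0; here √(π/(2α)) = 0.73471. Differentiate with the product rule, d/dx e^(−αx²) = −2αx·e^(−αx²).
State is unnormalized: ∫|ψ|² dx = 1.4311, and ∫ψ*·(−ħ²/2m · ψ'') dx = 0.80970, so ⟨T⟩ = 0.80970 / 1.4311.
⟨T⟩ = 0.56580.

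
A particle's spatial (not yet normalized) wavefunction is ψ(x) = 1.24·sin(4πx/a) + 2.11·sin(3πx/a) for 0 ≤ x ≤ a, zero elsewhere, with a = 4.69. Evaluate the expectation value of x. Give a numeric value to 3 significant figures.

1.53

⟨x⟩ = ∫ x·|ψ|² dx / ∫|ψ|² dx (integrals over the domain).
On 0 ≤ x ≤ a (j ≠ l): ∫sin²(jπx/a) dx = a/2, ∫sin(jπx/a)·sin(lπx/a) dx = 0; diagonal moments ∫x·sin²(jπx/a) dx = a²/4, ∫x²·sin²(jπx/a) dx = a³·(1/6 − 1/(4j²π²)); cross terms ∫x·sin(jπx/a)·sin(lπx/a) dx = 0 for j + l even and −4jla²/(π²(j² − l²)²) for j + l odd, ∫x²·sin(jπx/a)·sin(lπx/a) dx = (−1)^(j+l)·4jla³/(π²(j² − l²)²); higher powers the same way via product-to-sum and parts.
State is unnormalized: ∫|ψ|² dx = 14.046, and ∫ψ*·x·ψ dx = 21.513, so ⟨x⟩ = 21.513 / 14.046.
⟨x⟩ = 1.5317.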